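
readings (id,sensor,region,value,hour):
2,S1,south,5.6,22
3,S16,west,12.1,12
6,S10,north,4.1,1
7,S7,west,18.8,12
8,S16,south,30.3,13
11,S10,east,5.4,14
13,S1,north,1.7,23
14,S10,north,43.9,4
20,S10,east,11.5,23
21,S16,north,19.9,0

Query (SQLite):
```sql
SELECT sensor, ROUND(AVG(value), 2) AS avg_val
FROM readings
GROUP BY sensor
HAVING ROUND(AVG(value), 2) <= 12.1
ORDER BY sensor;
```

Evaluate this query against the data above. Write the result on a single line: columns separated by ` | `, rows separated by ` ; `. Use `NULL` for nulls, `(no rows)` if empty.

Partition readings by sensor; compute ROUND(AVG(value), 2) within each group.
HAVING: keep groups where ROUND(AVG(value), 2) <= 12.1.
  S1: ids {2, 13} → ROUND(AVG(value), 2)=3.65
  S10: ids {6, 11, 14, 20} → ROUND(AVG(value), 2)=16.23
  S16: ids {3, 8, 21} → ROUND(AVG(value), 2)=20.77
  S7: ids {7} → ROUND(AVG(value), 2)=18.8

S1 | 3.65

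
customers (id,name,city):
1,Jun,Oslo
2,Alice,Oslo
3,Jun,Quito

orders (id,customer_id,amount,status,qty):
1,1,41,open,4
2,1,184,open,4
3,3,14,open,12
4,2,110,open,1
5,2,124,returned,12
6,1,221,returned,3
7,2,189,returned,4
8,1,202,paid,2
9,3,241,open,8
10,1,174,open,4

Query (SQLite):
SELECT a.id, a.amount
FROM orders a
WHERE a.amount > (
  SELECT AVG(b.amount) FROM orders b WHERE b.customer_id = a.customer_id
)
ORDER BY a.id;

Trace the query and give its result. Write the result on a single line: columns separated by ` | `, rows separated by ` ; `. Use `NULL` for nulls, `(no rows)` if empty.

For each orders row a, compute AVG(amount) over rows sharing a.customer_id.
Keep row a if a.amount > that per-group AVG.
  customer_id=1: AVG(amount) = 164.4
  customer_id=2: AVG(amount) = 141.0
  customer_id=3: AVG(amount) = 127.5

2 | 184 ; 6 | 221 ; 7 | 189 ; 8 | 202 ; 9 | 241 ; 10 | 174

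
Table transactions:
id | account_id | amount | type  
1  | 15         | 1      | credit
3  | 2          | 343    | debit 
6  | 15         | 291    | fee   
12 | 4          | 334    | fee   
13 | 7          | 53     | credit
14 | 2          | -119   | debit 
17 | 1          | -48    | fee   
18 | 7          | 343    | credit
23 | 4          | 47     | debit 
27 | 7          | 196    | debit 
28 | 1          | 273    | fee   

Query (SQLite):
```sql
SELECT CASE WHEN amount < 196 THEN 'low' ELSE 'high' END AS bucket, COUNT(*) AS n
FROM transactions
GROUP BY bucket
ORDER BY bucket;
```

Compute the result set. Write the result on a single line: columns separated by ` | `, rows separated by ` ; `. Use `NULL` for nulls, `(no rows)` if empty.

high | 6 ; low | 5

Bucket rows by amount < 196 → 'low' else 'high'; count each bucket.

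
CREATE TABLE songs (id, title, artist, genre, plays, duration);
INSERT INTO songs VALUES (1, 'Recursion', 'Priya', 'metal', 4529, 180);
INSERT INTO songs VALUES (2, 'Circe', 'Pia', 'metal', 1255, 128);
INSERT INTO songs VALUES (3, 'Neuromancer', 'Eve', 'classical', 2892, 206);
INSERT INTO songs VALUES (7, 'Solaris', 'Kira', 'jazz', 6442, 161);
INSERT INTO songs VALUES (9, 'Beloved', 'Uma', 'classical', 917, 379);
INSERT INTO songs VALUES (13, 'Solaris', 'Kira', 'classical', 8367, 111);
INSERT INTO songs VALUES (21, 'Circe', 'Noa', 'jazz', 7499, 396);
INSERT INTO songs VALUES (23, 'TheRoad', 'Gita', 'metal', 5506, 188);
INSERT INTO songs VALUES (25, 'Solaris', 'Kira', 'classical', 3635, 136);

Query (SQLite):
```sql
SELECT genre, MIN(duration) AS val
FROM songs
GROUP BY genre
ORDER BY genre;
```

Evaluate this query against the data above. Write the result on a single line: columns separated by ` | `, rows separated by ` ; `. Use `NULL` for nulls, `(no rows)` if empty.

classical | 111 ; jazz | 161 ; metal | 128

Partition songs by genre; compute MIN(duration) within each group.
  classical: ids {3, 9, 13, 25} → MIN(duration)=111
  jazz: ids {7, 21} → MIN(duration)=161
  metal: ids {1, 2, 23} → MIN(duration)=128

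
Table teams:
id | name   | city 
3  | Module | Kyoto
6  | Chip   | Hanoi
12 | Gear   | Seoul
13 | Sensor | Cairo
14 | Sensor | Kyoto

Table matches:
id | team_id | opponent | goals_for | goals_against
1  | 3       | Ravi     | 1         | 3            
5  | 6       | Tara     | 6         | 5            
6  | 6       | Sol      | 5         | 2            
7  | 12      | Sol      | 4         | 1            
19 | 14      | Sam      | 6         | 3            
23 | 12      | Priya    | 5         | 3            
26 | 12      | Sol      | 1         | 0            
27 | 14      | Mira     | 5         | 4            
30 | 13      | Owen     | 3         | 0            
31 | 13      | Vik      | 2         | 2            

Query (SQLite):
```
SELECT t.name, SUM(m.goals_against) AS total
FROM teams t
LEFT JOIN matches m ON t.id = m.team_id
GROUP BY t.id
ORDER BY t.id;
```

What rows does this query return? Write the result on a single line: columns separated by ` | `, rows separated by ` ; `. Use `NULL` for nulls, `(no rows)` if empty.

LEFT JOIN keeps every teams row; unmatched ones get NULL for matches columns.
Group by teams.id and compute SUM(m.goals_against). SUM over an all-NULL group is NULL.
  3: ids {1} → SUM(m.goals_against)=3
  6: ids {5, 6} → SUM(m.goals_against)=7
  12: ids {7, 23, 26} → SUM(m.goals_against)=4
  13: ids {30, 31} → SUM(m.goals_against)=2
  14: ids {19, 27} → SUM(m.goals_against)=7

Module | 3 ; Chip | 7 ; Gear | 4 ; Sensor | 2 ; Sensor | 7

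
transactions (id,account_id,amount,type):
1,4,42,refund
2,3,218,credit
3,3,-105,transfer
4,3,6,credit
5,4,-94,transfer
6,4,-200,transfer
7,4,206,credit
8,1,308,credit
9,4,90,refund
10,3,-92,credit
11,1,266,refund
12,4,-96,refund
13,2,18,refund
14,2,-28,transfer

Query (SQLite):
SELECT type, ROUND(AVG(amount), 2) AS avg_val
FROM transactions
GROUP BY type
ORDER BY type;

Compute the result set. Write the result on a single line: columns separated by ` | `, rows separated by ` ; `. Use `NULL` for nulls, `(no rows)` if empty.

Partition transactions by type; compute ROUND(AVG(amount), 2) within each group.
  credit: ids {2, 4, 7, 8, 10} → ROUND(AVG(amount), 2)=129.2
  refund: ids {1, 9, 11, 12, 13} → ROUND(AVG(amount), 2)=64
  transfer: ids {3, 5, 6, 14} → ROUND(AVG(amount), 2)=-106.75

credit | 129.2 ; refund | 64 ; transfer | -106.75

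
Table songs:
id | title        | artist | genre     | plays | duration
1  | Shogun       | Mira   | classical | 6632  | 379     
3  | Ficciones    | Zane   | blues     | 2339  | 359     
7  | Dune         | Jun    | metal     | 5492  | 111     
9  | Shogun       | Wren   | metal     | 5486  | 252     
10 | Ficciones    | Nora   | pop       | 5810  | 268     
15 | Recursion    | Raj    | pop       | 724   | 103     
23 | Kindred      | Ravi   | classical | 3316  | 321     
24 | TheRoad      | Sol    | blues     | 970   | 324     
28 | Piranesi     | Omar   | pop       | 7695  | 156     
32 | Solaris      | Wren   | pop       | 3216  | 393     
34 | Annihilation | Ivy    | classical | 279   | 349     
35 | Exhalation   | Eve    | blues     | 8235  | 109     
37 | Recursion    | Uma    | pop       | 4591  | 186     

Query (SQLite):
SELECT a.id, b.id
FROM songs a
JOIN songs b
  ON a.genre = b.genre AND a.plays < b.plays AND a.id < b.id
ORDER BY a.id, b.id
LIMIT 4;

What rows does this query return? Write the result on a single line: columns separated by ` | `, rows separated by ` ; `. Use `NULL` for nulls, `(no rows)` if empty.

Pairs (a,b) with same genre, a.plays < b.plays, a.id < b.id.
genre groups: blues:{3,24,35} classical:{1,23,34} metal:{7,9} pop:{10,15,28,32,37}
Ordered by (a.id, b.id); first 4.

3 | 35 ; 10 | 28 ; 15 | 28 ; 15 | 32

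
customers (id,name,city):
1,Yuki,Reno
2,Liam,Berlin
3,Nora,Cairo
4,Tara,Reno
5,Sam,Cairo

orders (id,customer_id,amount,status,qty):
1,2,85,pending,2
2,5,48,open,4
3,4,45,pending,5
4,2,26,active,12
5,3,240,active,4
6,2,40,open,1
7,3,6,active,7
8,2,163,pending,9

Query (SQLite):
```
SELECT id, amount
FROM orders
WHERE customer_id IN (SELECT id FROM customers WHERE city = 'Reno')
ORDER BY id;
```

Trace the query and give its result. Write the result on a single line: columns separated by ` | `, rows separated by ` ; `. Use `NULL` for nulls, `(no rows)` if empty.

Inner query: customers.id where city = 'Reno'.
Outer: keep orders rows whose customer_id is in that set.
Inner query → {1, 4}

3 | 45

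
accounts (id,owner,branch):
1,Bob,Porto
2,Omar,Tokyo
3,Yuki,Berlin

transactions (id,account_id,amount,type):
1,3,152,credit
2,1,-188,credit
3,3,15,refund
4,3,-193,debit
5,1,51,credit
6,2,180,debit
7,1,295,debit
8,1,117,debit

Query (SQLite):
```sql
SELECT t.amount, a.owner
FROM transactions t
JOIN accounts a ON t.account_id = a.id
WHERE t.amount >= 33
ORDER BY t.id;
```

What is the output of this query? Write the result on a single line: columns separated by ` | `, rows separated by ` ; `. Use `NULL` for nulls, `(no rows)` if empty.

152 | Yuki ; 51 | Bob ; 180 | Omar ; 295 | Bob ; 117 | Bob

Each transactions row matches the accounts row where account_id = accounts.id.
Then keep rows with t.amount >= 33.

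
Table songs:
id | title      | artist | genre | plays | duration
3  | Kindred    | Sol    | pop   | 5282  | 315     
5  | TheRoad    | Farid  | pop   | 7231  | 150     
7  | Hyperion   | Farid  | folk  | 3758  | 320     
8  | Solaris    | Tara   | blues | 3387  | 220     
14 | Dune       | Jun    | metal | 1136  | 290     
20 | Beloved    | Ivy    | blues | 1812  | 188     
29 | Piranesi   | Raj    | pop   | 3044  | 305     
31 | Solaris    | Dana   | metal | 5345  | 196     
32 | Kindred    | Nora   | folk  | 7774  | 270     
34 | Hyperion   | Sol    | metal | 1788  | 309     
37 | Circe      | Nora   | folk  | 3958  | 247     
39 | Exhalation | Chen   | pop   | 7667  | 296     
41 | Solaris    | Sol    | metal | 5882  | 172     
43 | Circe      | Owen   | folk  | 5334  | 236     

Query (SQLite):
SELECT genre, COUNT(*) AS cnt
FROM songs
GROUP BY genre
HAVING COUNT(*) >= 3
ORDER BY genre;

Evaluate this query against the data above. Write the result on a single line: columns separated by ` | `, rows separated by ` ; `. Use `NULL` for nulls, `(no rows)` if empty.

folk | 4 ; metal | 4 ; pop | 4

Partition songs by genre; compute COUNT(*) within each group.
HAVING: keep groups with count ≥ 3.
  blues: ids {8, 20} → COUNT(*)=2
  folk: ids {7, 32, 37, 43} → COUNT(*)=4
  metal: ids {14, 31, 34, 41} → COUNT(*)=4
  pop: ids {3, 5, 29, 39} → COUNT(*)=4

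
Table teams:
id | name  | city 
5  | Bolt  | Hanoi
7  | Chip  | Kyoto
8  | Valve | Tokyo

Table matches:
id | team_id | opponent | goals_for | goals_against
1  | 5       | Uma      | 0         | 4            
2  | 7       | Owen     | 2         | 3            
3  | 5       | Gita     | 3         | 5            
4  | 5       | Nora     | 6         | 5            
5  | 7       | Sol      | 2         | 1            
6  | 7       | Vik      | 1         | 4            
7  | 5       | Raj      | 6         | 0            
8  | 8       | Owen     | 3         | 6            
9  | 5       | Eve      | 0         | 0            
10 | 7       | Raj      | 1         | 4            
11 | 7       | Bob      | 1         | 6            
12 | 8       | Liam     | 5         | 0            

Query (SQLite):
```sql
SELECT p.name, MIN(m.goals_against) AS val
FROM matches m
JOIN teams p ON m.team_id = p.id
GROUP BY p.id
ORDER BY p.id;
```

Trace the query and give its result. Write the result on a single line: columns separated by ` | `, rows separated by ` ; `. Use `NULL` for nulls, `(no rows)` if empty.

Join each matches row to its teams via team_id.
Group joined rows by teams.id; compute MIN(m.goals_against) per group.
  5: ids {1, 3, 4, 7, 9} → MIN(m.goals_against)=0
  7: ids {2, 5, 6, 10, 11} → MIN(m.goals_against)=1
  8: ids {8, 12} → MIN(m.goals_against)=0

Bolt | 0 ; Chip | 1 ; Valve | 0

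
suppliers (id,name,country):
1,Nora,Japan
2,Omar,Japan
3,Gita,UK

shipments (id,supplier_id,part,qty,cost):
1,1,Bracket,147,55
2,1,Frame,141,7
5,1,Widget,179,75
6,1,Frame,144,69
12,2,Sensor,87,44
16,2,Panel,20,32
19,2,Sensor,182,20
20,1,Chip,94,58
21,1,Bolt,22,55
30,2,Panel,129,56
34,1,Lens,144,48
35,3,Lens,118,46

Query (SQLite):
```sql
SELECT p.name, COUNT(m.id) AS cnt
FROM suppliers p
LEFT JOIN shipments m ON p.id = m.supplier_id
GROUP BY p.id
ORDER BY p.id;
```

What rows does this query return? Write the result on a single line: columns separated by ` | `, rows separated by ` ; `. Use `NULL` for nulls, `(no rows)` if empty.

LEFT JOIN keeps every suppliers row; unmatched ones get NULL for shipments columns.
Group by suppliers.id and compute COUNT(m.id). COUNT(col) of an all-NULL group is 0.
  1: ids {1, 2, 5, 6, 20, 21, 34} → COUNT(m.id)=7
  2: ids {12, 16, 19, 30} → COUNT(m.id)=4
  3: ids {35} → COUNT(m.id)=1

Nora | 7 ; Omar | 4 ; Gita | 1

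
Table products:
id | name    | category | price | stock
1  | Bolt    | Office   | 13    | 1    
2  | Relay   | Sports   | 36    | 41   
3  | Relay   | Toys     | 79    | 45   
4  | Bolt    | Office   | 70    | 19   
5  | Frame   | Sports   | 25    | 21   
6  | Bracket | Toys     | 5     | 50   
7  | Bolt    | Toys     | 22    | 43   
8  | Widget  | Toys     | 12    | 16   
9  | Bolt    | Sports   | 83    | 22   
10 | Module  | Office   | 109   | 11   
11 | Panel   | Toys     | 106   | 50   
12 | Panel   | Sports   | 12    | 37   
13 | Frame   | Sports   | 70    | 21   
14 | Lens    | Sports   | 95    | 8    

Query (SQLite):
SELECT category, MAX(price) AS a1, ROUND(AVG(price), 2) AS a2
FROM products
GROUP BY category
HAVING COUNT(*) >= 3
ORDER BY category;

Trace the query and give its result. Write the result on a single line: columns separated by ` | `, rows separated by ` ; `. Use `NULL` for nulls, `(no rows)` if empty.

Group products by category.
Per group compute: MAX(price), ROUND(AVG(price), 2).
HAVING: drop groups with fewer than 3 rows.
  Office: ids {1, 4, 10} → MAX(price)=109, ROUND(AVG(price), 2)=64
  Sports: ids {2, 5, 9, 12, 13, 14} → MAX(price)=95, ROUND(AVG(price), 2)=53.5
  Toys: ids {3, 6, 7, 8, 11} → MAX(price)=106, ROUND(AVG(price), 2)=44.8

Office | 109 | 64 ; Sports | 95 | 53.5 ; Toys | 106 | 44.8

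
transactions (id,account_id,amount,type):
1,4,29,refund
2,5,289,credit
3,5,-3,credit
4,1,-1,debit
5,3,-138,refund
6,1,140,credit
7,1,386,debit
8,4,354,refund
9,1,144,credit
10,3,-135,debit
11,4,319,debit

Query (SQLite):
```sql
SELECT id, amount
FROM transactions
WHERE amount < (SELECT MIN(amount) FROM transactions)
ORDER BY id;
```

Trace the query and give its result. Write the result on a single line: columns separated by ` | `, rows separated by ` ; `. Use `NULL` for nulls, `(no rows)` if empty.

Scalar subquery: MIN(amount) over all transactions rows = -138.
Keep rows where amount < that value.

(no rows)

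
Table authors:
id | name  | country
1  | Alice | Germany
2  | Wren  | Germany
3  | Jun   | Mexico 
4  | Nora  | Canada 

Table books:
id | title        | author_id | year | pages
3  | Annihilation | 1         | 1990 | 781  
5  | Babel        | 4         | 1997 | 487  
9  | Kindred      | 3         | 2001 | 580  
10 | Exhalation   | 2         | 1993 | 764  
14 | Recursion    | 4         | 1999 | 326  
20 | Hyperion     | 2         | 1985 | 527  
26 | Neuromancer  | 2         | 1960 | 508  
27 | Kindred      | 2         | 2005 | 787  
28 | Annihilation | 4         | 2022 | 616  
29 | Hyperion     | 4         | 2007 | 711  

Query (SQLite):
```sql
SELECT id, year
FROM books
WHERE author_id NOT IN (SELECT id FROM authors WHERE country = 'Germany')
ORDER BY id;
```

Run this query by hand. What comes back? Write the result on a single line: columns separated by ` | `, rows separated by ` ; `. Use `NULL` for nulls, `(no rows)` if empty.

5 | 1997 ; 9 | 2001 ; 14 | 1999 ; 28 | 2022 ; 29 | 2007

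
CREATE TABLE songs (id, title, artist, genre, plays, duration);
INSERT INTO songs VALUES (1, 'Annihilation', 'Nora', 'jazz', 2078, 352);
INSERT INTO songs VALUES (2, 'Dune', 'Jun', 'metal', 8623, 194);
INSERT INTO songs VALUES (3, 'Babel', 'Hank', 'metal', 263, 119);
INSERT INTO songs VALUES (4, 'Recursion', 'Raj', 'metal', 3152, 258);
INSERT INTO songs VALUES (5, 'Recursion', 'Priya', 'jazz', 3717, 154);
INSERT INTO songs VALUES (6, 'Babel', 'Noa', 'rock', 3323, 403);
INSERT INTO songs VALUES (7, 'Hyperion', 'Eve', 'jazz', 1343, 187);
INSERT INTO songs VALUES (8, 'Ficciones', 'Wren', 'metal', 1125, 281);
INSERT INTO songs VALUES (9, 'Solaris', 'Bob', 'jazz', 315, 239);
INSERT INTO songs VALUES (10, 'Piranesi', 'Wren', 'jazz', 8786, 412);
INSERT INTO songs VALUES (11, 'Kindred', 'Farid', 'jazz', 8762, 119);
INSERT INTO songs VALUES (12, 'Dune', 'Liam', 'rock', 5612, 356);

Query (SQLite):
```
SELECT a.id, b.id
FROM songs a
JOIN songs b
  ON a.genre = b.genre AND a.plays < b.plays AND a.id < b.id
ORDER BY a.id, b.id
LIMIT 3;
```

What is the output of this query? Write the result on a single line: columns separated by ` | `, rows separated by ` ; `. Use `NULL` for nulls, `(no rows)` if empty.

Pairs (a,b) with same genre, a.plays < b.plays, a.id < b.id.
genre groups: jazz:{1,5,7,9,10,11} metal:{2,3,4,8} rock:{6,12}
Ordered by (a.id, b.id); first 3.

1 | 5 ; 1 | 10 ; 1 | 11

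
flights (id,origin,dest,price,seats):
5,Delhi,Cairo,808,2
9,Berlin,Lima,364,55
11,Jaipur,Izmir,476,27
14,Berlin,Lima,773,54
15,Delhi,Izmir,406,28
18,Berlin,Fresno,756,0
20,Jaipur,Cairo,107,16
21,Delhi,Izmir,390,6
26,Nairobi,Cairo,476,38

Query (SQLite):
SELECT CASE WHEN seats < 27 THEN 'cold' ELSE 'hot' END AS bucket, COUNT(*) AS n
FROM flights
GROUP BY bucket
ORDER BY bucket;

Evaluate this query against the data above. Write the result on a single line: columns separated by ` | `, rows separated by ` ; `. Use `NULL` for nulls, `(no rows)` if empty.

Bucket rows by seats < 27 → 'cold' else 'hot'; count each bucket.

cold | 4 ; hot | 5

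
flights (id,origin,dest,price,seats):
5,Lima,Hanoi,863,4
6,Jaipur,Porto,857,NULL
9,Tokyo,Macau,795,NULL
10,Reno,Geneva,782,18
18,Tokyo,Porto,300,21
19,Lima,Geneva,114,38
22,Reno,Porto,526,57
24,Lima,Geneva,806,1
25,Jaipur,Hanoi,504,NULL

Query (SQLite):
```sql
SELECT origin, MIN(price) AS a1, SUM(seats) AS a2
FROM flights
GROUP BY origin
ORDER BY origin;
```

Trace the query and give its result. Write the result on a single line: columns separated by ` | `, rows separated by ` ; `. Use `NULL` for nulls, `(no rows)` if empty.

Group flights by origin.
Per group compute: MIN(price), SUM(seats).
  Jaipur: ids {6, 25} → MIN(price)=504, SUM(seats)=NULL
  Lima: ids {5, 19, 24} → MIN(price)=114, SUM(seats)=43
  Reno: ids {10, 22} → MIN(price)=526, SUM(seats)=75
  Tokyo: ids {9, 18} → MIN(price)=300, SUM(seats)=21

Jaipur | 504 | NULL ; Lima | 114 | 43 ; Reno | 526 | 75 ; Tokyo | 300 | 21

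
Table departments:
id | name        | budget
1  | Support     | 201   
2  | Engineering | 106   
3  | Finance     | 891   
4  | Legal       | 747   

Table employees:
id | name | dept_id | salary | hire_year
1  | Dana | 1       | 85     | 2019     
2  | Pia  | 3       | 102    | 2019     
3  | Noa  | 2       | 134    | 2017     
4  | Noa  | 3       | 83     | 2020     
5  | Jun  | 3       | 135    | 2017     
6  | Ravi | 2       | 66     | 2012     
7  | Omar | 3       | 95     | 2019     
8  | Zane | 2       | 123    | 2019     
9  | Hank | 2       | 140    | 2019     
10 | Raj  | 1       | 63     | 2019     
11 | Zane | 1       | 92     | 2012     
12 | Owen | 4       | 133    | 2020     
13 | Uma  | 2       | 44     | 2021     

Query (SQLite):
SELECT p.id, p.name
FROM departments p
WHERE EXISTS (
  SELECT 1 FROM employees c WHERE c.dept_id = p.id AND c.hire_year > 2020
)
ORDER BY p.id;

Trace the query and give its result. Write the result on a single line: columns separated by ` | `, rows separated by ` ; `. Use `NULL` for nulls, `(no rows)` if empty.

2 | Engineering

For each departments row, check whether any employees with matching dept_id has hire_year > 2020.
Keep rows where that is true.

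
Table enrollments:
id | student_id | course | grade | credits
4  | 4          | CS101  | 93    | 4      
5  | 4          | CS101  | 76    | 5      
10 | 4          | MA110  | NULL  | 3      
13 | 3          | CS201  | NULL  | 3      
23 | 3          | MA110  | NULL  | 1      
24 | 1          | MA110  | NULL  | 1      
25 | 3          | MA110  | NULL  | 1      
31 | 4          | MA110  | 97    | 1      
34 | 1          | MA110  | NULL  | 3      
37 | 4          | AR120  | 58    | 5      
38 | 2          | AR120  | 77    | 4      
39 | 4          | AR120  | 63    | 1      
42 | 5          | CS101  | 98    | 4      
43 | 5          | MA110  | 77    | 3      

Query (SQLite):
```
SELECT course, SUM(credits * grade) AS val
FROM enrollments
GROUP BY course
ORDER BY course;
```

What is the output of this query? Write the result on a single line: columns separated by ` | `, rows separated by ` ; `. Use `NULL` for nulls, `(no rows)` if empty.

AR120 | 661 ; CS101 | 1144 ; CS201 | NULL ; MA110 | 328

For each row compute credits * grade.
Group by course; take SUM of the expression per group.
  AR120: ids {37, 38, 39} → SUM(credits * grade)=661
  CS101: ids {4, 5, 42} → SUM(credits * grade)=1144
  CS201: ids {13} → SUM(credits * grade)=NULL
  MA110: ids {10, 23, 24, 25, 31, 34, 43} → SUM(credits * grade)=328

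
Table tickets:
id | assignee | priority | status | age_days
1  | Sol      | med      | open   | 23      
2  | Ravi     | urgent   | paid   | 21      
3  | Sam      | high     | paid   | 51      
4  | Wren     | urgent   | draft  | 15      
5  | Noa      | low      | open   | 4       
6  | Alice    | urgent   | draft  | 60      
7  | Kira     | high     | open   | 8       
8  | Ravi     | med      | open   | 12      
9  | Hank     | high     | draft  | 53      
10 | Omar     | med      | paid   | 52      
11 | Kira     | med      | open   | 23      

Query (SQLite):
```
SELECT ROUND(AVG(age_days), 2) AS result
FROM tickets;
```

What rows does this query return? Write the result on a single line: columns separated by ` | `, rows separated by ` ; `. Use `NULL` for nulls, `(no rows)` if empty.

All age_days values: [23, 21, 51, 15, 4, 60, 8, 12, 53, 52, 23].
AVG = 322 / 11 (rounded to 2 dp).

29.27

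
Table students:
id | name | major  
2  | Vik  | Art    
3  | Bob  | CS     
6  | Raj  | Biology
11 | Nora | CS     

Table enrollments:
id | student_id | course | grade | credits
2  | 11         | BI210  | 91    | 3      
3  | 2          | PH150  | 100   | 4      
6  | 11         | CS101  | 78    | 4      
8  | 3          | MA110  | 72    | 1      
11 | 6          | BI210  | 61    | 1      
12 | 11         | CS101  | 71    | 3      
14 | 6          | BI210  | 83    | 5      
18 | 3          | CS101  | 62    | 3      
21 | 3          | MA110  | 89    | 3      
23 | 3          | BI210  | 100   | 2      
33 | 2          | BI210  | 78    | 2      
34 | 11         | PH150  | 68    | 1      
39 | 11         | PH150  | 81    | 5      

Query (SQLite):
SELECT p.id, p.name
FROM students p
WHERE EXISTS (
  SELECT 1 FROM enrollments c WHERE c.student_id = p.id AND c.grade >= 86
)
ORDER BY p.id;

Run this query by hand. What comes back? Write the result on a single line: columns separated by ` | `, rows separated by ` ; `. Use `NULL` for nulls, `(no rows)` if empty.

For each students row, check whether any enrollments with matching student_id has grade >= 86.
Keep rows where that is true.

2 | Vik ; 3 | Bob ; 11 | Nora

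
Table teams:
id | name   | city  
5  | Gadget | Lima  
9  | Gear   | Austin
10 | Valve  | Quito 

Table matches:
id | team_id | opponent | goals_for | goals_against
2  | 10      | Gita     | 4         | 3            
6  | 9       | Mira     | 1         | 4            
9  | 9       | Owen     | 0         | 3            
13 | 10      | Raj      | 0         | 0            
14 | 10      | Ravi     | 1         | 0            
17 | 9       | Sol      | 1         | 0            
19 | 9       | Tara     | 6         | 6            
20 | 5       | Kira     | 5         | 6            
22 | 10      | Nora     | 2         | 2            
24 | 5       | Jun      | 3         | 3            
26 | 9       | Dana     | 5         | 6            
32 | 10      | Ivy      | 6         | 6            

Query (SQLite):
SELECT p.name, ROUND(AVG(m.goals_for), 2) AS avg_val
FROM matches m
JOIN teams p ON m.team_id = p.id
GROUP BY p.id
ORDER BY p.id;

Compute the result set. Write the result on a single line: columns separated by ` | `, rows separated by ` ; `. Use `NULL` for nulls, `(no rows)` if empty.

Gadget | 4 ; Gear | 2.6 ; Valve | 2.6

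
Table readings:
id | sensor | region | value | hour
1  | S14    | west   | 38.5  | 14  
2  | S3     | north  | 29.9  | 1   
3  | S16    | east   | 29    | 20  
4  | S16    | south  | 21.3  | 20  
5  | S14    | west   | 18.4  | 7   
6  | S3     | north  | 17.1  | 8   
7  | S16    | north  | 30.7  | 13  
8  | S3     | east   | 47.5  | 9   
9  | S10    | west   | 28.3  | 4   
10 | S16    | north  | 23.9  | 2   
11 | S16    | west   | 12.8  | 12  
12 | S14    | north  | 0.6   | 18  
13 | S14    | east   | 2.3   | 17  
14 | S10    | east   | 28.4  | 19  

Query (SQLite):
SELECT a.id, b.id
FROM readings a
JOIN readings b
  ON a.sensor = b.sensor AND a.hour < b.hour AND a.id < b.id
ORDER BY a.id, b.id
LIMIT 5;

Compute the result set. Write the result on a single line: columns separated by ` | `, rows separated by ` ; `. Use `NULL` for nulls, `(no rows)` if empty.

Pairs (a,b) with same sensor, a.hour < b.hour, a.id < b.id.
sensor groups: S10:{9,14} S14:{1,5,12,13} S16:{3,4,7,10,11} S3:{2,6,8}
Ordered by (a.id, b.id); first 5.

1 | 12 ; 1 | 13 ; 2 | 6 ; 2 | 8 ; 5 | 12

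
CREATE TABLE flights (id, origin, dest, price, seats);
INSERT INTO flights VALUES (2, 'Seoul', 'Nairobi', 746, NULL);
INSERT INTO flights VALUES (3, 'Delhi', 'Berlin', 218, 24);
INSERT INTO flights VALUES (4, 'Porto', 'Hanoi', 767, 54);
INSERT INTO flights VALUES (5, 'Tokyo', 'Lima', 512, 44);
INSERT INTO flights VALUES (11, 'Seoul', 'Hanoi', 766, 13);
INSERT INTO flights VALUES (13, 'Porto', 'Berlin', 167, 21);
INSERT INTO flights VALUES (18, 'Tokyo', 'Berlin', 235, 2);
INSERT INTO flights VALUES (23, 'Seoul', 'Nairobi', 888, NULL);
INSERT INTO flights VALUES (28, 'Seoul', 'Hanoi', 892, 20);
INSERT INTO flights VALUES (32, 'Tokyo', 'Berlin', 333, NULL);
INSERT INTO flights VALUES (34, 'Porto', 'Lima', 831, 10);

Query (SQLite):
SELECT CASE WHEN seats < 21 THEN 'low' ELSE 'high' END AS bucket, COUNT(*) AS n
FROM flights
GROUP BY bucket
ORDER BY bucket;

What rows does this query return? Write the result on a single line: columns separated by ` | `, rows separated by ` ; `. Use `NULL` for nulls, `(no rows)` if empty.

Bucket rows by seats < 21 → 'low' else 'high'; count each bucket.
NULL < 21 is unknown, so NULL seats falls into ELSE → 'high'.

high | 7 ; low | 4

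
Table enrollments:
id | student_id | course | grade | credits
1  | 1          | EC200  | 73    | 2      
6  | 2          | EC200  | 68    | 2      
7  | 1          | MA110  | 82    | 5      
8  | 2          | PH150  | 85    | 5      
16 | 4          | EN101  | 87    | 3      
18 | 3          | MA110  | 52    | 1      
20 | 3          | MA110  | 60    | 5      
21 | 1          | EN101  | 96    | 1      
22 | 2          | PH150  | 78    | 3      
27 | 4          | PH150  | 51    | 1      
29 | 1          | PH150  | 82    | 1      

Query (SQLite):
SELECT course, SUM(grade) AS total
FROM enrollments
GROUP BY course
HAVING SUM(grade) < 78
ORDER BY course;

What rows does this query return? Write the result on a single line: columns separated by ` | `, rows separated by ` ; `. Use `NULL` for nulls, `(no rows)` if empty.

Partition enrollments by course; compute SUM(grade) within each group.
HAVING: keep groups where SUM(grade) < 78.
  EC200: ids {1, 6} → SUM(grade)=141
  EN101: ids {16, 21} → SUM(grade)=183
  MA110: ids {7, 18, 20} → SUM(grade)=194
  PH150: ids {8, 22, 27, 29} → SUM(grade)=296

(no rows)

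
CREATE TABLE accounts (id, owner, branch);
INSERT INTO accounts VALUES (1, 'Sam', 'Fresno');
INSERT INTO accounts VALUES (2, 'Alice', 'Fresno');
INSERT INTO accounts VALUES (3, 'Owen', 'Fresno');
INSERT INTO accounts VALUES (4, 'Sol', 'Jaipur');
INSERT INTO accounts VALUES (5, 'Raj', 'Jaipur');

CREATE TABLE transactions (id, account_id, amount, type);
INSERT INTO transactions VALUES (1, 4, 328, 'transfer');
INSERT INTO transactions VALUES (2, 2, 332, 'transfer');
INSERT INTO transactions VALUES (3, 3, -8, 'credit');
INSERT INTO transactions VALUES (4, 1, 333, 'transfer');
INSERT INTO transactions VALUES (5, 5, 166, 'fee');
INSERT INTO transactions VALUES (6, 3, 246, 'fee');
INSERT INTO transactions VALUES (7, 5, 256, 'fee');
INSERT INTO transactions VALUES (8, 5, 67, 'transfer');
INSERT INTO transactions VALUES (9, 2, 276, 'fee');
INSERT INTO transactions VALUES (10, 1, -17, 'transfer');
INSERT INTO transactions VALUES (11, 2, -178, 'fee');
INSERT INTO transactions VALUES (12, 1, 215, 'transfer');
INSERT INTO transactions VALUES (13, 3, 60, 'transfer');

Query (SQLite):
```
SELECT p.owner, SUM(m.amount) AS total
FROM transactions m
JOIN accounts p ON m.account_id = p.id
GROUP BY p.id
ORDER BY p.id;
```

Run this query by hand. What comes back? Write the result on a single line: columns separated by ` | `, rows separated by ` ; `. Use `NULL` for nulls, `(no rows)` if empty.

Join each transactions row to its accounts via account_id.
Group joined rows by accounts.id; compute SUM(m.amount) per group.
  1: ids {4, 10, 12} → SUM(m.amount)=531
  2: ids {2, 9, 11} → SUM(m.amount)=430
  3: ids {3, 6, 13} → SUM(m.amount)=298
  4: ids {1} → SUM(m.amount)=328
  5: ids {5, 7, 8} → SUM(m.amount)=489

Sam | 531 ; Alice | 430 ; Owen | 298 ; Sol | 328 ; Raj | 489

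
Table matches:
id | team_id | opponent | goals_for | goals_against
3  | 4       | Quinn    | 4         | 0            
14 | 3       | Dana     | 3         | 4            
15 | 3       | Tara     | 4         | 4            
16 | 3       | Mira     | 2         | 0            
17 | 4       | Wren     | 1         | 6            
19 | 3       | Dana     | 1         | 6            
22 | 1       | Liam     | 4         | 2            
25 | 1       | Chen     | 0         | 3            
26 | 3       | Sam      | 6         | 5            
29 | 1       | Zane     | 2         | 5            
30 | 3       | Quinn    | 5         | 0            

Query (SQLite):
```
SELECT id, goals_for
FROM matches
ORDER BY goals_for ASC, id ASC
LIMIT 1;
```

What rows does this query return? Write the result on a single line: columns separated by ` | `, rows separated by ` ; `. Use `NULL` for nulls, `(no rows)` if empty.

25 | 0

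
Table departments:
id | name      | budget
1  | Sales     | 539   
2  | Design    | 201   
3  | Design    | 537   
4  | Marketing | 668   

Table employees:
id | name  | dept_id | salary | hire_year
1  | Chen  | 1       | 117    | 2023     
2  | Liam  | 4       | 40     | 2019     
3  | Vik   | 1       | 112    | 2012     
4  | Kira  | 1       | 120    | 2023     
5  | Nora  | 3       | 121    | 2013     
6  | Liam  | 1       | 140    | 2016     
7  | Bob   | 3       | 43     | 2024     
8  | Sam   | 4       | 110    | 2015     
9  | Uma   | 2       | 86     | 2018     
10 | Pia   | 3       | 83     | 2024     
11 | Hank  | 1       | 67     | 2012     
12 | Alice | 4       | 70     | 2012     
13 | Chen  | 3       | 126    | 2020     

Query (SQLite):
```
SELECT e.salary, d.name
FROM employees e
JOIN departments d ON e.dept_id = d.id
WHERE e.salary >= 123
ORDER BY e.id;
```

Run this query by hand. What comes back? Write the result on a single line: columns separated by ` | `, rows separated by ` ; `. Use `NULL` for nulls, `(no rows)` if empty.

140 | Sales ; 126 | Design

Each employees row matches the departments row where dept_id = departments.id.
Then keep rows with e.salary >= 123.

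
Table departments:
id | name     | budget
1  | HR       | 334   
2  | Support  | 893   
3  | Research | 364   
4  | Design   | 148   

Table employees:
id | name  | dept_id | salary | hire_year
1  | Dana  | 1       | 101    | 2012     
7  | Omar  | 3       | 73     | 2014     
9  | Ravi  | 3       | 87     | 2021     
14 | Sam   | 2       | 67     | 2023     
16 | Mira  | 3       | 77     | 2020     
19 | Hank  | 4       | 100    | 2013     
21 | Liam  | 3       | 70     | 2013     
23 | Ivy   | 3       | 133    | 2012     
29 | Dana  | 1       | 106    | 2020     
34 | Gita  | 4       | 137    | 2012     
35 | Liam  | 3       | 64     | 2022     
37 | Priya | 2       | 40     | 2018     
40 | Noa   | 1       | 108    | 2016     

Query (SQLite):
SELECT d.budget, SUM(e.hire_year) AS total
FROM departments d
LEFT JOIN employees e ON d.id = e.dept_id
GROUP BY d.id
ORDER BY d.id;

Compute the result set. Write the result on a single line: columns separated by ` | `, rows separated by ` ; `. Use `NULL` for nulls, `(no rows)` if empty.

LEFT JOIN keeps every departments row; unmatched ones get NULL for employees columns.
Group by departments.id and compute SUM(e.hire_year). SUM over an all-NULL group is NULL.
  1: ids {1, 29, 40} → SUM(e.hire_year)=6048
  2: ids {14, 37} → SUM(e.hire_year)=4041
  3: ids {7, 9, 16, 21, 23, 35} → SUM(e.hire_year)=12102
  4: ids {19, 34} → SUM(e.hire_year)=4025

334 | 6048 ; 893 | 4041 ; 364 | 12102 ; 148 | 4025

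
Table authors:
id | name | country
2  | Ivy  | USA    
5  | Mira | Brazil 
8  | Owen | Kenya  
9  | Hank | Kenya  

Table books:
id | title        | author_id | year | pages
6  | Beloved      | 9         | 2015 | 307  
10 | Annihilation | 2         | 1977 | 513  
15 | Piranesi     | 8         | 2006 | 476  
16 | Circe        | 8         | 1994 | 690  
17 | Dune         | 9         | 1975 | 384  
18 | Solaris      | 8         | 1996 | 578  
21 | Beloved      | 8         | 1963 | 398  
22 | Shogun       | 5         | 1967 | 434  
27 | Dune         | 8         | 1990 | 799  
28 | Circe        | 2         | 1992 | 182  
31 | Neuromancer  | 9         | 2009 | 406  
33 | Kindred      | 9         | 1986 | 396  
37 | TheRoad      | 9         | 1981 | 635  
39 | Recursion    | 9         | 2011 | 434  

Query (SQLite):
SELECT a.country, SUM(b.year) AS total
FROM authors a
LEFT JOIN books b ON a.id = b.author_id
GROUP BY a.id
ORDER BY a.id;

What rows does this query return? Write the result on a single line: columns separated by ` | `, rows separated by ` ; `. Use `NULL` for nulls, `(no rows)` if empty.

USA | 3969 ; Brazil | 1967 ; Kenya | 9949 ; Kenya | 11977

LEFT JOIN keeps every authors row; unmatched ones get NULL for books columns.
Group by authors.id and compute SUM(b.year). SUM over an all-NULL group is NULL.
  2: ids {10, 28} → SUM(b.year)=3969
  5: ids {22} → SUM(b.year)=1967
  8: ids {15, 16, 18, 21, 27} → SUM(b.year)=9949
  9: ids {6, 17, 31, 33, 37, 39} → SUM(b.year)=11977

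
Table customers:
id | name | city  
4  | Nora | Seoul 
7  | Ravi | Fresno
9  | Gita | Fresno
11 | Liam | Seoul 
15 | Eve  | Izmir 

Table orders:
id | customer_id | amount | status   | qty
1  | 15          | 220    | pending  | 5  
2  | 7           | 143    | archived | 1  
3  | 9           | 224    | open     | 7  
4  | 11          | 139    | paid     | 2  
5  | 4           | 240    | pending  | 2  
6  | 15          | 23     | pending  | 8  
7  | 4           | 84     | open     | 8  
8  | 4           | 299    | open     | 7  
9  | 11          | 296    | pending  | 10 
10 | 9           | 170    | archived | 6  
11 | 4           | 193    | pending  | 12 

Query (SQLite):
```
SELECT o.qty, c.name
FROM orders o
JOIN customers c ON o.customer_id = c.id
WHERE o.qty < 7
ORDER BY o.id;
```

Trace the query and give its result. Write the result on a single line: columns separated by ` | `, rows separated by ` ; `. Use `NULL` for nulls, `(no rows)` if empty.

Each orders row matches the customers row where customer_id = customers.id.
Then keep rows with o.qty < 7.

5 | Eve ; 1 | Ravi ; 2 | Liam ; 2 | Nora ; 6 | Gita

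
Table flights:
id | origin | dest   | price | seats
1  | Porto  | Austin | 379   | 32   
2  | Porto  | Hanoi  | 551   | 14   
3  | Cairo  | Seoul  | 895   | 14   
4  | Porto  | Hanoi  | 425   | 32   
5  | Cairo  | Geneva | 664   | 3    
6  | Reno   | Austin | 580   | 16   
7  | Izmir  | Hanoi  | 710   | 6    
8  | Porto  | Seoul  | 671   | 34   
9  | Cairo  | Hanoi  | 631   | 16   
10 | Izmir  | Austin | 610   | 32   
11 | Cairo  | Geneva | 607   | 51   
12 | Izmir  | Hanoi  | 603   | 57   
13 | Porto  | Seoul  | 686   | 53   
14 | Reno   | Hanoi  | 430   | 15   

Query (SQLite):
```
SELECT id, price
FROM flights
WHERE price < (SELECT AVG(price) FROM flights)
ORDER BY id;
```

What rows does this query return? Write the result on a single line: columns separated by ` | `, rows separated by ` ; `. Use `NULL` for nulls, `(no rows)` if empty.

1 | 379 ; 2 | 551 ; 4 | 425 ; 6 | 580 ; 14 | 430

Scalar subquery: AVG(price) over all flights rows = 603.0.
Keep rows where price < that value.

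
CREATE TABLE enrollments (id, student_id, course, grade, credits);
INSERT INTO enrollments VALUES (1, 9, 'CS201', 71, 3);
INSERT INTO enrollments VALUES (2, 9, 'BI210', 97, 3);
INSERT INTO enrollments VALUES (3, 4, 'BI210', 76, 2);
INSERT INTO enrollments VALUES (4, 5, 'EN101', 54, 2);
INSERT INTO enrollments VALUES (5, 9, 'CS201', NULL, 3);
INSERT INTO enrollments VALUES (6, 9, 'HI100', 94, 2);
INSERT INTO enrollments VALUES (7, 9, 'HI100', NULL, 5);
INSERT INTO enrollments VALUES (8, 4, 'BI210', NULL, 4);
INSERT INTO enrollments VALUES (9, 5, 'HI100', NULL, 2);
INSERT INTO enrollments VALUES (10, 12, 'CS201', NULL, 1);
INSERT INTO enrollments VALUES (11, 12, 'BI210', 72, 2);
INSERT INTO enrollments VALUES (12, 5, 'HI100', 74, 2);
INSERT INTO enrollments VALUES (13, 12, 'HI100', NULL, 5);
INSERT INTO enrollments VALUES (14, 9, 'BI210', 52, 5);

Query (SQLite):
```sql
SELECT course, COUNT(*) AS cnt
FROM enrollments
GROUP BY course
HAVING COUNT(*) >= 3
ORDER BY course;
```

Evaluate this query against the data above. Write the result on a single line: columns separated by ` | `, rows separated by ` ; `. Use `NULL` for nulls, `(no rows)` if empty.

BI210 | 5 ; CS201 | 3 ; HI100 | 5

Partition enrollments by course; compute COUNT(*) within each group.
HAVING: keep groups with count ≥ 3.
  BI210: ids {2, 3, 8, 11, 14} → COUNT(*)=5
  CS201: ids {1, 5, 10} → COUNT(*)=3
  EN101: ids {4} → COUNT(*)=1
  HI100: ids {6, 7, 9, 12, 13} → COUNT(*)=5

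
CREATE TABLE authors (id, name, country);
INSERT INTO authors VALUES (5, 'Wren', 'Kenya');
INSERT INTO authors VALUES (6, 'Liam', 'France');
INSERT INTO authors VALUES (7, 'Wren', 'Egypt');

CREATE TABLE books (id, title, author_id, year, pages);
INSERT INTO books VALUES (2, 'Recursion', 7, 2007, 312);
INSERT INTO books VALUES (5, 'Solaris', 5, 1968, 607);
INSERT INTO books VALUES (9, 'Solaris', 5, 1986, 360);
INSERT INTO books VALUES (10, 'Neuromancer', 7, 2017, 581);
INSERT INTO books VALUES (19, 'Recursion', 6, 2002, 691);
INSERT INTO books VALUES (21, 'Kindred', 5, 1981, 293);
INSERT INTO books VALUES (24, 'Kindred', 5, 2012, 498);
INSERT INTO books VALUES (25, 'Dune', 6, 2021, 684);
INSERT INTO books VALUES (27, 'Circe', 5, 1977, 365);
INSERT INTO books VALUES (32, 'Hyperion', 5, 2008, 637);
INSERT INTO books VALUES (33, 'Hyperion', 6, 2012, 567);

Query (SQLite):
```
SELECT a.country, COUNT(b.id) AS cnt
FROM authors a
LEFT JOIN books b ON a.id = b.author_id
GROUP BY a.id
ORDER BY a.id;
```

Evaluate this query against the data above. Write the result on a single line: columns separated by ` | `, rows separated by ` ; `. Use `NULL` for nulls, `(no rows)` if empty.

Kenya | 6 ; France | 3 ; Egypt | 2

LEFT JOIN keeps every authors row; unmatched ones get NULL for books columns.
Group by authors.id and compute COUNT(b.id). COUNT(col) of an all-NULL group is 0.
  5: ids {5, 9, 21, 24, 27, 32} → COUNT(b.id)=6
  6: ids {19, 25, 33} → COUNT(b.id)=3
  7: ids {2, 10} → COUNT(b.id)=2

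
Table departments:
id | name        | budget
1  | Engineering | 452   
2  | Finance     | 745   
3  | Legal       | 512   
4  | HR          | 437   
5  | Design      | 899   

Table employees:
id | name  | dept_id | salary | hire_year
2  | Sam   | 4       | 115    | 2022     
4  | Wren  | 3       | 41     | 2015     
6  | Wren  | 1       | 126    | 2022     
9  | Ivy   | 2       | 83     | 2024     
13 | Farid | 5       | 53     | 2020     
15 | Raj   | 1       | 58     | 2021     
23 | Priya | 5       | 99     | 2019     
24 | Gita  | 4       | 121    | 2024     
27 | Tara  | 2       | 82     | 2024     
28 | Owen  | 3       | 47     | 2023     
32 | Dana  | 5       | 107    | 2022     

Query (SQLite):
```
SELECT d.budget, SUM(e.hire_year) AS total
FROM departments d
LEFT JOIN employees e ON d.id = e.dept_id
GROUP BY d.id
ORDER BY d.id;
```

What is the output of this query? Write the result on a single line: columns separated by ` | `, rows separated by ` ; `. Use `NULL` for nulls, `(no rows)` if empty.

452 | 4043 ; 745 | 4048 ; 512 | 4038 ; 437 | 4046 ; 899 | 6061

LEFT JOIN keeps every departments row; unmatched ones get NULL for employees columns.
Group by departments.id and compute SUM(e.hire_year). SUM over an all-NULL group is NULL.
  1: ids {6, 15} → SUM(e.hire_year)=4043
  2: ids {9, 27} → SUM(e.hire_year)=4048
  3: ids {4, 28} → SUM(e.hire_year)=4038
  4: ids {2, 24} → SUM(e.hire_year)=4046
  5: ids {13, 23, 32} → SUM(e.hire_year)=6061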